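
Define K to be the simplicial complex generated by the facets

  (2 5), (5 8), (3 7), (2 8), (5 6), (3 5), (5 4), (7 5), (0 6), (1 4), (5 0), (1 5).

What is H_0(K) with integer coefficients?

H_0 ≅ Z.

Take the total order 0 < 1 < 2 < 3 < 4 < 5 < 6 < 7 < 8 on the vertex set. Then K (dimension 1) consists of the simplices:

  0-simplices (9): [0], [1], [2], [3], [4], [5], [6], [7], [8]
  1-simplices (12): [0,5], [0,6], [1,4], [1,5], [2,5], [2,8], [3,5], [3,7], [4,5], [5,6], [5,7], [5,8]

Hence C_0 ≅ Z^9, C_1 ≅ Z^12.

Boundary ∂_1: C_1 → C_0 maps an edge to its endpoints' difference, ∂[p,q] = q − p.
The resulting 9×12 matrix has rank 8, and its Smith normal form has invariant factors (1,1,1,1,1,1,1,1).

Now H_k = ker ∂_k / im ∂_{k+1}, so:

  H_0: rank C_0 − rank ∂_1 = 9 − 8 = 1, and the invariant factors of ∂_1 are all 1, so H_0 ≅ Z.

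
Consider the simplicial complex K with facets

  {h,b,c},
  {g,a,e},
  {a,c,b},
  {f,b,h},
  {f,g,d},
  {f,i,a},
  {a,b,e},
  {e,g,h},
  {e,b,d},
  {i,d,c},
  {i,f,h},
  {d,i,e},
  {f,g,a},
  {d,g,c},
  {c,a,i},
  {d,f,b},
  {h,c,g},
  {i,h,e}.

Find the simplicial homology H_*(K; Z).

K has 9 vertices, 27 edges, 18 triangles.
rank ∂_0 = 0, rank ∂_1 = 8 ⇒ b_0 = 9 − 0 − 8 = 1; all invariant factors of ∂_1 are 1 so no torsion. So H_0 ≅ Z.
rank ∂_1 = 8, rank ∂_2 = 17 ⇒ b_1 = 27 − 8 − 17 = 2; all invariant factors of ∂_2 are 1 so no torsion. So H_1 ≅ Z^2.
rank ∂_2 = 17, rank ∂_3 = 0 ⇒ b_2 = 18 − 17 − 0 = 1. So H_2 ≅ Z.

H_0 = Z,  H_1 = Z^2,  H_2 = Z.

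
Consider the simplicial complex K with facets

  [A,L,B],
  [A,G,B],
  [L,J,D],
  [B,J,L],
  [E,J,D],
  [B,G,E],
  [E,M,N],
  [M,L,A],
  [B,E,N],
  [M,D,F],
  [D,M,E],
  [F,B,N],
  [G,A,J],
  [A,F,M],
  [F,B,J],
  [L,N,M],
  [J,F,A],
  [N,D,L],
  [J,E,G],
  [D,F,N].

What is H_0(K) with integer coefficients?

K has 10 vertices, 30 edges, 20 triangles.
rank ∂_0 = 0, rank ∂_1 = 9 ⇒ b_0 = 10 − 0 − 9 = 1; all invariant factors of ∂_1 are 1 so no torsion. So H_0 = Z.

H_0 = Z.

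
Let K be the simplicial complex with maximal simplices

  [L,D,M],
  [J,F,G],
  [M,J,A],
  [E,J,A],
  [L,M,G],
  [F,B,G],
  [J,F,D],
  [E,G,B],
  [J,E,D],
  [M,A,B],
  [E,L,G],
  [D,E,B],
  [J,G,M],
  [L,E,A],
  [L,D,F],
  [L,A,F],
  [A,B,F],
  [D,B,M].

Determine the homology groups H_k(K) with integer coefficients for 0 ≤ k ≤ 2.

H_0 ≅ Z,  H_1 ≅ Z^2,  H_2 ≅ Z.

Take the total order A < B < D < E < F < G < J < L < M on the vertex set. Then K (dimension 2) consists of the simplices:

  0-simplices (9): A, B, D, E, F, G, J, L, M
  1-simplices (27): AB, AE, AF, AJ, AL, AM, BD, BE, BF, BG, BM, DE, DF, DJ, DL, DM, EG, EJ, EL, FG, FJ, FL, GJ, GL, GM, JM, LM
  2-simplices (18): ABF, ABM, AEJ, AEL, AFL, AJM, BDE, BDM, BEG, BFG, DEJ, DFJ, DFL, DLM, EGL, FGJ, GJM, GLM

giving chain groups C_0 ≅ Z^9, C_1 ≅ Z^27, C_2 ≅ Z^18.

Boundary ∂_1: C_1 → C_0 maps an edge to its endpoints' difference, ∂[p,q] = q − p.
The 9×27 boundary matrix has rank 8 and Smith normal form diag(1,1,1,1,1,1,1,1).

Boundary ∂_2: C_2 → C_1 maps a triangle to the signed sum of its edges. For instance
  ∂AEL = EL − AL + AE,
  ∂AJM = JM − AM + AJ.
The resulting 27×18 matrix has rank 17, and its Smith normal form has invariant factors (1,1,1,1,1,1,1,1,1,1,1,1,1,1,1,1,1).

Computing H_k = (kernel of ∂_k) / (image of ∂_{k+1}):

  H_0: rank C_0 − rank ∂_1 = 9 − 8 = 1, and the invariant factors of ∂_1 are all 1, so H_0 = Z.
  H_1: rank ker ∂_1 − rank ∂_2 = (27 − 8) − 17 = 2, and the invariant factors of ∂_2 are all 1, so H_1 = Z^2.
  H_2: rank ker ∂_2 − rank ∂_3 = (18 − 17) − 0 = 1, and there is no ∂_3, so H_2 = Z.

(K is a triangulation of the torus T^2.)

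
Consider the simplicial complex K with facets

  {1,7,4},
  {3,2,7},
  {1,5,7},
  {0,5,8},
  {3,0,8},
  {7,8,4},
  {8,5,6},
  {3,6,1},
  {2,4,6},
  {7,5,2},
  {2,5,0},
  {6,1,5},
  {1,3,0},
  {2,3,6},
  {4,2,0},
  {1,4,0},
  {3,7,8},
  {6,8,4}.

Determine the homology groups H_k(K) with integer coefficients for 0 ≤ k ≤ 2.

Fix the vertex order 0 < 1 < 2 < 3 < 4 < 5 < 6 < 7 < 8 and write every simplex with vertices in increasing order. Then dim K = 2 and the simplices of K are:

  0-simplices (9): [0], [1], [2], [3], [4], [5], [6], [7], [8]
  1-simplices (27): (27 of them)
  2-simplices (18): [0,1,3], [0,1,4], [0,2,4], [0,2,5], [0,3,8], [0,5,8], [1,3,6], [1,4,7], [1,5,6], [1,5,7], [2,3,6], [2,3,7], [2,4,6], [2,5,7], [3,7,8], [4,6,8], [4,7,8], [5,6,8]

so the chain groups are C_0 ≅ Z^9, C_1 ≅ Z^27, C_2 ≅ Z^18.

The boundary map ∂_1: C_1 → C_0 sends each edge [p,q] (with p < q) to q − p.
This gives a 9×27 integer matrix of rank 8; reducing to Smith normal form yields diagonal entries (1,1,1,1,1,1,1,1).

Boundary ∂_2: C_2 → C_1 maps a triangle to the signed sum of its edges. For instance
  ∂[0,2,4] = [2,4] − [0,4] + [0,2],
  ∂[1,3,6] = [3,6] − [1,6] + [1,3].
The 27×18 boundary matrix has rank 17 and Smith normal form diag(1,1,1,1,1,1,1,1,1,1,1,1,1,1,1,1,1).

Now H_k = ker ∂_k / im ∂_{k+1}, so:

  H_0: rank C_0 − rank ∂_1 = 9 − 8 = 1, and the invariant factors of ∂_1 are all 1, so H_0 = Z.
  H_1: rank ker ∂_1 − rank ∂_2 = (27 − 8) − 17 = 2, and the invariant factors of ∂_2 are all 1, so H_1 = Z^2.
  H_2: rank ker ∂_2 − rank ∂_3 = (18 − 17) − 0 = 1, and there is no ∂_3, so H_2 = Z.

As a check, the Euler characteristic is 9 − 27 + 18 = 0, which agrees with 1 − 2 + 1 = 0.

H_0 = Z,  H_1 = Z^2,  H_2 = Z.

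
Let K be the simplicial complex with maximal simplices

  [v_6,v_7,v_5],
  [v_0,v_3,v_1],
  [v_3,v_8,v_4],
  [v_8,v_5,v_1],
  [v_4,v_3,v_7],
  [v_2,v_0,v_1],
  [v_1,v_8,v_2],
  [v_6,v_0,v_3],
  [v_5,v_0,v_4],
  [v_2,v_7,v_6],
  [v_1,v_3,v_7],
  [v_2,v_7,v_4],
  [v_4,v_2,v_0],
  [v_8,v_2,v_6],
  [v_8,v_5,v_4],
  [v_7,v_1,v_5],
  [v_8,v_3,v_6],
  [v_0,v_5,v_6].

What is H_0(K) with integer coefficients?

H_0 = Z.

Fix the vertex order v_0 < v_1 < v_2 < v_3 < v_4 < v_5 < v_6 < v_7 < v_8 and write every simplex with vertices in increasing order. Then dim K = 2 and the simplices of K are:

  0-simplices (9): [v_0], [v_1], [v_2], [v_3], [v_4], [v_5], [v_6], [v_7], [v_8]
  1-simplices (27): (27 of them)
  2-simplices (18): (18 of them)

so the chain groups are C_0 ≅ Z^9, C_1 ≅ Z^27, C_2 ≅ Z^18.

Boundary ∂_1: C_1 → C_0 sends each edge [p,q] (with p < q) to q − p. For instance
  ∂[v_0,v_6] = [v_6] − [v_0].
As a 9×27 matrix over Z this has rank 8, with invariant factors (1,1,1,1,1,1,1,1).

∂_2: C_2 → C_1 sends each 2-simplex [p,q,r] to [q,r] − [p,r] + [p,q]. For instance
  ∂[v_0,v_5,v_6] = [v_5,v_6] − [v_0,v_6] + [v_0,v_5],
  ∂[v_0,v_2,v_4] = [v_2,v_4] − [v_0,v_4] + [v_0,v_2].
As a 27×18 matrix over Z this has rank 17, with invariant factors (1,1,1,1,1,1,1,1,1,1,1,1,1,1,1,1,1).

Reading off H_k = ker ∂_k / im ∂_{k+1}:

  H_0: rank C_0 − rank ∂_1 = 9 − 8 = 1, and the invariant factors of ∂_1 are all 1, so H_0 = Z.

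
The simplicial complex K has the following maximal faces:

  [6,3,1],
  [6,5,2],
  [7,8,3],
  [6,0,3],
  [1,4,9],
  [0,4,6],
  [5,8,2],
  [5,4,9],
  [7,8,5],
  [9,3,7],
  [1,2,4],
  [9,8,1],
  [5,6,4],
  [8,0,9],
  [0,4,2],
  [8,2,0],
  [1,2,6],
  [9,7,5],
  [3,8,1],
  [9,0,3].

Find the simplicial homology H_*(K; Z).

H_0 = Z,  H_1 = Z ⊕ Z_2,  H_2 = 0.

Fix the vertex order 0 < 1 < 2 < 3 < 4 < 5 < 6 < 7 < 8 < 9 and write every simplex with vertices in increasing order. Then dim K = 2 and the simplices of K are:

  0-simplices (10): [0], [1], [2], [3], [4], [5], [6], [7], [8], [9]
  1-simplices (30): (30 of them)
  2-simplices (20): (20 of them)

Hence C_0 ≅ Z^10, C_1 ≅ Z^30, C_2 ≅ Z^20.

Boundary ∂_1: C_1 → C_0 maps an edge to its endpoints' difference, ∂[p,q] = q − p.
As a 10×30 matrix over Z this has rank 9, with invariant factors (1,1,1,1,1,1,1,1,1).

The boundary map ∂_2: C_2 → C_1 acts by ∂[p,q,r] = [q,r] − [p,r] + [p,q]. For instance
  ∂[4,5,6] = [5,6] − [4,6] + [4,5],
  ∂[5,7,8] = [7,8] − [5,8] + [5,7].
The 30×20 boundary matrix has rank 20 and Smith normal form diag(1,1,1,1,1,1,1,1,1,1,1,1,1,1,1,1,1,1,1,2).

From H_k ≅ ker(∂_k) / im(∂_{k+1}) we obtain:

  H_0: rank C_0 − rank ∂_1 = 10 − 9 = 1, and the invariant factors of ∂_1 are all 1, so H_0 = Z.
  H_1: rank ker ∂_1 − rank ∂_2 = (30 − 9) − 20 = 1, and ∂_2 has invariant factor 2 > 1, so H_1 = Z ⊕ Z_2.
  H_2: rank ker ∂_2 − rank ∂_3 = (20 − 20) − 0 = 0, and there is no ∂_3, so H_2 = 0.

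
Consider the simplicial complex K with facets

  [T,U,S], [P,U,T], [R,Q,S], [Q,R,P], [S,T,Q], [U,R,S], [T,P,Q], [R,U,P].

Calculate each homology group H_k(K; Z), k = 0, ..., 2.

Fix the vertex order P < Q < R < S < T < U and write every simplex with vertices in increasing order. Then dim K = 2 and the simplices of K are:

  0-simplices (6): P, Q, R, S, T, U
  1-simplices (12): PQ, PR, PT, PU, QR, QS, QT, RS, RU, ST, SU, TU
  2-simplices (8): PQR, PQT, PRU, PTU, QRS, QST, RSU, STU

so the chain groups are C_0 ≅ Z^6, C_1 ≅ Z^12, C_2 ≅ Z^8.

∂_1: C_1 → C_0 maps an edge to its endpoints' difference, ∂[p,q] = q − p. For instance
  ∂PU = U − P.
As a 6×12 matrix over Z this has rank 5, with invariant factors (1,1,1,1,1).

Boundary ∂_2: C_2 → C_1 maps a triangle to the signed sum of its edges. For instance
  ∂RSU = SU − RU + RS,
  ∂PQR = QR − PR + PQ.
This gives a 12×8 integer matrix of rank 7; reducing to Smith normal form yields diagonal entries (1,1,1,1,1,1,1).

Now H_k = ker ∂_k / im ∂_{k+1}, so:

  H_0: rank C_0 − rank ∂_1 = 6 − 5 = 1, and the invariant factors of ∂_1 are all 1, so H_0 ≅ Z.
  H_1: rank ker ∂_1 − rank ∂_2 = (12 − 5) − 7 = 0, and the invariant factors of ∂_2 are all 1, so H_1 ≅ 0.
  H_2: rank ker ∂_2 − rank ∂_3 = (8 − 7) − 0 = 1, and there is no ∂_3, so H_2 ≅ Z.

(K is a triangulation of the 2-sphere S^2.)

H_0 ≅ Z,  H_1 = 0,  H_2 ≅ Z.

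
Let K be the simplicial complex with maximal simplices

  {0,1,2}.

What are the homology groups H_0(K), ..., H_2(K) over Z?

H_0 ≅ Z,  H_1 = 0,  H_2 = 0.

Order the vertices as 0 < 1 < 2. Listing each simplex with vertices in this order, K has dimension 2 with simplices:

  0-simplices (3): [0], [1], [2]
  1-simplices (3): [0,1], [0,2], [1,2]
  2-simplices (1): [0,1,2]

Hence C_0 ≅ Z^3, C_1 ≅ Z^3, C_2 ≅ Z^1.

Boundary ∂_1: C_1 → C_0 sends each edge [p,q] (with p < q) to q − p. For instance
  ∂[0,1] = [1] − [0].
The 3×3 boundary matrix has rank 2 and Smith normal form diag(1,1).

Boundary ∂_2: C_2 → C_1 maps a triangle to the signed sum of its edges. For instance
  ∂[0,1,2] = [1,2] − [0,2] + [0,1].
This gives a 3×1 integer matrix of rank 1; reducing to Smith normal form yields diagonal entries (1).

Reading off H_k = ker ∂_k / im ∂_{k+1}:

  H_0: rank C_0 − rank ∂_1 = 3 − 2 = 1, and the invariant factors of ∂_1 are all 1, so H_0 = Z.
  H_1: rank ker ∂_1 − rank ∂_2 = (3 − 2) − 1 = 0, and the invariant factors of ∂_2 are all 1, so H_1 = 0.
  H_2: rank ker ∂_2 − rank ∂_3 = (1 − 1) − 0 = 0, and there is no ∂_3, so H_2 = 0.

As a check, the Euler characteristic is 3 − 3 + 1 = 1, which agrees with 1 − 0 + 0 = 1.
(K is a triangulation of the 2-simplex.)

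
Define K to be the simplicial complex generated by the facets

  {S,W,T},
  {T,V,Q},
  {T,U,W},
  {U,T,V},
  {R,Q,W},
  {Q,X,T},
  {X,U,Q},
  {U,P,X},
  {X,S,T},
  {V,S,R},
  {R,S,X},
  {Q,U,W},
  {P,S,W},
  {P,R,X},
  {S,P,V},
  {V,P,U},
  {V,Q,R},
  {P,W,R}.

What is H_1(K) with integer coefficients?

H_1 = Z ⊕ Z/2.

K has 9 vertices, 27 edges, 18 triangles.
rank ∂_1 = 8, rank ∂_2 = 18 ⇒ b_1 = 27 − 8 − 18 = 1; ∂_2 has invariant factor(s) [2] giving torsion. So H_1 ≅ Z ⊕ Z/2.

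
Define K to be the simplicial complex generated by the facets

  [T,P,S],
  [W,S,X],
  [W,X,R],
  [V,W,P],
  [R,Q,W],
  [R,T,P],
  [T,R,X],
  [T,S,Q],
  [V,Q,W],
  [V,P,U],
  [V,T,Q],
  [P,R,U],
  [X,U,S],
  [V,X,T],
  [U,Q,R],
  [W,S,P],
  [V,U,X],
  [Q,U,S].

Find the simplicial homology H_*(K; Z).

We work with the vertex ordering P < Q < R < S < T < U < V < W < X. The simplices of K, each written with vertices in increasing order, are:

  0-simplices (9): P, Q, R, S, T, U, V, W, X
  1-simplices (27): PR, PS, PT, PU, PV, PW, QR, QS, QT, QU, QV, QW, RT, RU, RW, RX, ST, SU, SW, SX, TV, TX, UV, UX, VW, VX, WX
  2-simplices (18): PRT, PRU, PST, PSW, PUV, PVW, QRU, QRW, QST, QSU, QTV, QVW, RTX, RWX, SUX, SWX, TVX, UVX

giving chain groups C_0 ≅ Z^9, C_1 ≅ Z^27, C_2 ≅ Z^18.

Boundary ∂_1: C_1 → C_0 sends each edge [p,q] (with p < q) to q − p.
The 9×27 boundary matrix has rank 8 and Smith normal form diag(1,1,1,1,1,1,1,1).

∂_2: C_2 → C_1 sends each 2-simplex [p,q,r] to [q,r] − [p,r] + [p,q]. For instance
  ∂RTX = TX − RX + RT,
  ∂PUV = UV − PV + PU.
The resulting 27×18 matrix has rank 17, and its Smith normal form has invariant factors (1,1,1,1,1,1,1,1,1,1,1,1,1,1,1,1,1).

Computing H_k = (kernel of ∂_k) / (image of ∂_{k+1}):

  H_0: rank C_0 − rank ∂_1 = 9 − 8 = 1, and the invariant factors of ∂_1 are all 1, so H_0 = Z.
  H_1: rank ker ∂_1 − rank ∂_2 = (27 − 8) − 17 = 2, and the invariant factors of ∂_2 are all 1, so H_1 = Z^2.
  H_2: rank ker ∂_2 − rank ∂_3 = (18 − 17) − 0 = 1, and there is no ∂_3, so H_2 = Z.

H_0 ≅ Z,  H_1 ≅ Z^2,  H_2 ≅ Z.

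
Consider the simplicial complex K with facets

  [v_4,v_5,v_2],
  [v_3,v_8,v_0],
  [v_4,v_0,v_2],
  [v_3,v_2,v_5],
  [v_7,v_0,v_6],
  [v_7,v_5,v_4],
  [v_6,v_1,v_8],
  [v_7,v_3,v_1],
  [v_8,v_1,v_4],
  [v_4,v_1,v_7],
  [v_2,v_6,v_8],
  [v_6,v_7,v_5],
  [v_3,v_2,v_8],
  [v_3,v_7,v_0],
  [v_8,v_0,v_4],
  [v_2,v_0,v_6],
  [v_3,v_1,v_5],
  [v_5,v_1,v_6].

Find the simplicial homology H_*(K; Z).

H_0 ≅ Z,  H_1 ≅ Z ⊕ Z/2Z,  H_2 = 0.

Fix the vertex order v_0 < v_1 < v_2 < v_3 < v_4 < v_5 < v_6 < v_7 < v_8 and write every simplex with vertices in increasing order. Then dim K = 2 and the simplices of K are:

  0-simplices (9): [v_0], [v_1], [v_2], [v_3], [v_4], [v_5], [v_6], [v_7], [v_8]
  1-simplices (27): (27 of them)
  2-simplices (18): (18 of them)

so the chain groups are C_0 ≅ Z^9, C_1 ≅ Z^27, C_2 ≅ Z^18.

The boundary map ∂_1: C_1 → C_0 maps an edge to its endpoints' difference, ∂[p,q] = q − p.
This gives a 9×27 integer matrix of rank 8; reducing to Smith normal form yields diagonal entries (1,1,1,1,1,1,1,1).

∂_2: C_2 → C_1 maps a triangle to the signed sum of its edges. For instance
  ∂[v_2,v_6,v_8] = [v_6,v_8] − [v_2,v_8] + [v_2,v_6],
  ∂[v_2,v_4,v_5] = [v_4,v_5] − [v_2,v_5] + [v_2,v_4].
The resulting 27×18 matrix has rank 18, and its Smith normal form has invariant factors (1,1,1,1,1,1,1,1,1,1,1,1,1,1,1,1,1,2).

Computing H_k = (kernel of ∂_k) / (image of ∂_{k+1}):

  H_0: rank C_0 − rank ∂_1 = 9 − 8 = 1, and the invariant factors of ∂_1 are all 1, so H_0 ≅ Z.
  H_1: rank ker ∂_1 − rank ∂_2 = (27 − 8) − 18 = 1, and ∂_2 has invariant factor 2 > 1, so H_1 ≅ Z ⊕ Z/2Z.
  H_2: rank ker ∂_2 − rank ∂_3 = (18 − 18) − 0 = 0, and there is no ∂_3, so H_2 ≅ 0.

As a check, the Euler characteristic is 9 − 27 + 18 = 0, which agrees with 1 − 1 + 0 = 0.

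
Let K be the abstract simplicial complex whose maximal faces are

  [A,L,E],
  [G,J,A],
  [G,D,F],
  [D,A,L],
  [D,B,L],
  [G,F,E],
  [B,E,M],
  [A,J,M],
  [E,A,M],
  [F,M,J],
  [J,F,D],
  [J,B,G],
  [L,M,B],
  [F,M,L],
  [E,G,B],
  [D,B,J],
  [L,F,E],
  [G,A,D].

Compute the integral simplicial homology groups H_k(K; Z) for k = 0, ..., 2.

H_0 ≅ Z,  H_1 ≅ Z ⊕ Z/2,  H_2 = 0.

Fix the vertex order A < B < D < E < F < G < J < L < M and write every simplex with vertices in increasing order. Then dim K = 2 and the simplices of K are:

  0-simplices (9): A, B, D, E, F, G, J, L, M
  1-simplices (27): AD, AE, AG, AJ, AL, AM, BD, BE, BG, BJ, BL, BM, DF, DG, DJ, DL, EF, EG, EL, EM, FG, FJ, FL, FM, GJ, JM, LM
  2-simplices (18): ADG, ADL, AEL, AEM, AGJ, AJM, BDJ, BDL, BEG, BEM, BGJ, BLM, DFG, DFJ, EFG, EFL, FJM, FLM

Hence C_0 ≅ Z^9, C_1 ≅ Z^27, C_2 ≅ Z^18.

∂_1: C_1 → C_0 sends each edge [p,q] (with p < q) to q − p. For instance
  ∂EG = G − E.
As a 9×27 matrix over Z this has rank 8, with invariant factors (1,1,1,1,1,1,1,1).

∂_2: C_2 → C_1 maps a triangle to the signed sum of its edges. For instance
  ∂ADG = DG − AG + AD,
  ∂BDJ = DJ − BJ + BD.
This gives a 27×18 integer matrix of rank 18; reducing to Smith normal form yields diagonal entries (1,1,1,1,1,1,1,1,1,1,1,1,1,1,1,1,1,2).

Computing H_k = (kernel of ∂_k) / (image of ∂_{k+1}):

  H_0: rank C_0 − rank ∂_1 = 9 − 8 = 1, and the invariant factors of ∂_1 are all 1, so H_0 = Z.
  H_1: rank ker ∂_1 − rank ∂_2 = (27 − 8) − 18 = 1, and ∂_2 has invariant factor 2 > 1, so H_1 = Z ⊕ Z/2.
  H_2: rank ker ∂_2 − rank ∂_3 = (18 − 18) − 0 = 0, and there is no ∂_3, so H_2 = 0.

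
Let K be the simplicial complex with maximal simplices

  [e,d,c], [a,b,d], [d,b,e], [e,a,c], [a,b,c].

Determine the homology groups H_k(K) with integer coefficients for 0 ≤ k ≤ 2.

H_0 ≅ Z,  H_1 ≅ Z,  H_2 = 0.

Take the total order a < b < c < d < e on the vertex set. Then K (dimension 2) consists of the simplices:

  0-simplices (5): a, b, c, d, e
  1-simplices (10): ab, ac, ad, ae, bc, bd, be, cd, ce, de
  2-simplices (5): abc, abd, ace, bde, cde

so the chain groups are C_0 ≅ Z^5, C_1 ≅ Z^10, C_2 ≅ Z^5.

∂_1: C_1 → C_0 sends each edge [p,q] (with p < q) to q − p. For instance
  ∂cd = d − c.
The 5×10 boundary matrix has rank 4 and Smith normal form diag(1,1,1,1).

∂_2: C_2 → C_1 maps a triangle to the signed sum of its edges. For instance
  ∂abc = bc − ac + ab,
  ∂ace = ce − ae + ac.
This gives a 10×5 integer matrix of rank 5; reducing to Smith normal form yields diagonal entries (1,1,1,1,1).

Reading off H_k = ker ∂_k / im ∂_{k+1}:

  H_0: rank C_0 − rank ∂_1 = 5 − 4 = 1, and the invariant factors of ∂_1 are all 1, so H_0 ≅ Z.
  H_1: rank ker ∂_1 − rank ∂_2 = (10 − 4) − 5 = 1, and the invariant factors of ∂_2 are all 1, so H_1 ≅ Z.
  H_2: rank ker ∂_2 − rank ∂_3 = (5 − 5) − 0 = 0, and there is no ∂_3, so H_2 ≅ 0.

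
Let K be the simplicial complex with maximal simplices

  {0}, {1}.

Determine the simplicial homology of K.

Take the total order 0 < 1 on the vertex set. Then K (dimension 0) consists of the simplices:

  0-simplices (2): [0], [1]

Hence C_0 ≅ Z^2.

From H_k ≅ ker(∂_k) / im(∂_{k+1}) we obtain:

  H_0: rank C_0 − rank ∂_1 = 2 − 0 = 2, and there is no ∂_1, so H_0 ≅ Z^2.

H_0 = Z^2.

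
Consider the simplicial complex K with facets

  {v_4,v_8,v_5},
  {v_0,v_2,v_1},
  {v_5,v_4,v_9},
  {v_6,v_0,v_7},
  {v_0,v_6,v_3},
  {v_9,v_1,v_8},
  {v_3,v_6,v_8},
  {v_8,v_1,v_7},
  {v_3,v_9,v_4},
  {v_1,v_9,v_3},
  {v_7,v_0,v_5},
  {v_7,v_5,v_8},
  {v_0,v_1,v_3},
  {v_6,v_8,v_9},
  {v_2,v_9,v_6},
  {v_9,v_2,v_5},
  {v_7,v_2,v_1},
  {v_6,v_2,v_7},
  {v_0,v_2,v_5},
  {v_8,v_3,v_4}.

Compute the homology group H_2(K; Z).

H_2 = 0.

We work with the vertex ordering v_0 < v_1 < v_2 < v_3 < v_4 < v_5 < v_6 < v_7 < v_8 < v_9. The simplices of K, each written with vertices in increasing order, are:

  0-simplices (10): [v_0], [v_1], [v_2], [v_3], [v_4], [v_5], [v_6], [v_7], [v_8], [v_9]
  1-simplices (30): (30 of them)
  2-simplices (20): (20 of them)

so the chain groups are C_0 ≅ Z^10, C_1 ≅ Z^30, C_2 ≅ Z^20.

∂_1: C_1 → C_0 maps an edge to its endpoints' difference, ∂[p,q] = q − p.
The 10×30 boundary matrix has rank 9 and Smith normal form diag(1,1,1,1,1,1,1,1,1).

The boundary map ∂_2: C_2 → C_1 sends each 2-simplex [p,q,r] to [q,r] − [p,r] + [p,q]. For instance
  ∂[v_1,v_2,v_7] = [v_2,v_7] − [v_1,v_7] + [v_1,v_2],
  ∂[v_0,v_3,v_6] = [v_3,v_6] − [v_0,v_6] + [v_0,v_3].
The resulting 30×20 matrix has rank 20, and its Smith normal form has invariant factors (1,1,1,1,1,1,1,1,1,1,1,1,1,1,1,1,1,1,1,2).

Now H_k = ker ∂_k / im ∂_{k+1}, so:

  H_2: rank ker ∂_2 − rank ∂_3 = (20 − 20) − 0 = 0, and there is no ∂_3, so H_2 ≅ 0.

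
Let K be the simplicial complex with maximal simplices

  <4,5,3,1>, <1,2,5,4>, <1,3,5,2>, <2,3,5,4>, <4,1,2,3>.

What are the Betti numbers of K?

Take the total order 1 < 2 < 3 < 4 < 5 on the vertex set. Then K (dimension 3) consists of the simplices:

  0-simplices (5): [1], [2], [3], [4], [5]
  1-simplices (10): [1,2], [1,3], [1,4], [1,5], [2,3], [2,4], [2,5], [3,4], [3,5], [4,5]
  2-simplices (10): [1,2,3], [1,2,4], [1,2,5], [1,3,4], [1,3,5], [1,4,5], [2,3,4], [2,3,5], [2,4,5], [3,4,5]
  3-simplices (5): [1,2,3,4], [1,2,3,5], [1,2,4,5], [1,3,4,5], [2,3,4,5]

giving chain groups C_0 ≅ Z^5, C_1 ≅ Z^10, C_2 ≅ Z^10, C_3 ≅ Z^5.

∂_1: C_1 → C_0 sends each edge [p,q] (with p < q) to q − p.
The resulting 5×10 matrix has rank 4, and its Smith normal form has invariant factors (1,1,1,1).

The boundary map ∂_2: C_2 → C_1 acts by ∂[p,q,r] = [q,r] − [p,r] + [p,q]. For instance
  ∂[1,4,5] = [4,5] − [1,5] + [1,4],
  ∂[1,3,5] = [3,5] − [1,5] + [1,3].
The resulting 10×10 matrix has rank 6, and its Smith normal form has invariant factors (1,1,1,1,1,1).

∂_3: C_3 → C_2 sends each 3-simplex σ to the alternating sum Σ_i (−1)^i (σ with its i-th vertex removed). For instance
  ∂[1,2,3,4] = [2,3,4] − [1,3,4] + [1,2,4] − [1,2,3],
  ∂[1,2,4,5] = [2,4,5] − [1,4,5] + [1,2,5] − [1,2,4].
As a 10×5 matrix over Z this has rank 4, with invariant factors (1,1,1,1).

Now H_k = ker ∂_k / im ∂_{k+1}, so:

  H_0: rank C_0 − rank ∂_1 = 5 − 4 = 1, and the invariant factors of ∂_1 are all 1, so H_0 ≅ Z.
  H_1: rank ker ∂_1 − rank ∂_2 = (10 − 4) − 6 = 0, and the invariant factors of ∂_2 are all 1, so H_1 ≅ 0.
  H_2: rank ker ∂_2 − rank ∂_3 = (10 − 6) − 4 = 0, and the invariant factors of ∂_3 are all 1, so H_2 ≅ 0.
  H_3: rank ker ∂_3 − rank ∂_4 = (5 − 4) − 0 = 1, and there is no ∂_4, so H_3 ≅ Z.

As a check, the Euler characteristic is 5 − 10 + 10 − 5 = 0, which agrees with 1 − 0 + 0 − 1 = 0.
(K is a triangulation of the 3-sphere S^3.)

Hence the Betti numbers are b_0 = 1, b_1 = 0, b_2 = 0, b_3 = 1.

b_0 = 1, b_1 = 0, b_2 = 0, b_3 = 1.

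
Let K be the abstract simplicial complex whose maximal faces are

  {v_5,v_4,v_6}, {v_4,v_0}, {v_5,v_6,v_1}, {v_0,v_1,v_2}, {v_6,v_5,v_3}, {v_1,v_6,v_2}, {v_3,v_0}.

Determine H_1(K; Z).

Take the total order v_0 < v_1 < v_2 < v_3 < v_4 < v_5 < v_6 on the vertex set. Then K (dimension 2) consists of the simplices:

  0-simplices (7): [v_0], [v_1], [v_2], [v_3], [v_4], [v_5], [v_6]
  1-simplices (13): [v_0,v_1], [v_0,v_2], [v_0,v_3], [v_0,v_4], [v_1,v_2], [v_1,v_5], [v_1,v_6], [v_2,v_6], [v_3,v_5], [v_3,v_6], [v_4,v_5], [v_4,v_6], [v_5,v_6]
  2-simplices (5): [v_0,v_1,v_2], [v_1,v_2,v_6], [v_1,v_5,v_6], [v_3,v_5,v_6], [v_4,v_5,v_6]

giving chain groups C_0 ≅ Z^7, C_1 ≅ Z^13, C_2 ≅ Z^5.

Boundary ∂_1: C_1 → C_0 is given by ∂[p,q] = [q] − [p].
The resulting 7×13 matrix has rank 6, and its Smith normal form has invariant factors (1,1,1,1,1,1).

Boundary ∂_2: C_2 → C_1 sends each 2-simplex [p,q,r] to [q,r] − [p,r] + [p,q]. For instance
  ∂[v_0,v_1,v_2] = [v_1,v_2] − [v_0,v_2] + [v_0,v_1],
  ∂[v_1,v_5,v_6] = [v_5,v_6] − [v_1,v_6] + [v_1,v_5].
As a 13×5 matrix over Z this has rank 5, with invariant factors (1,1,1,1,1).

Now H_k = ker ∂_k / im ∂_{k+1}, so:

  H_1: rank ker ∂_1 − rank ∂_2 = (13 − 6) − 5 = 2, and the invariant factors of ∂_2 are all 1, so H_1 = Z^2.

H_1 ≅ Z^2.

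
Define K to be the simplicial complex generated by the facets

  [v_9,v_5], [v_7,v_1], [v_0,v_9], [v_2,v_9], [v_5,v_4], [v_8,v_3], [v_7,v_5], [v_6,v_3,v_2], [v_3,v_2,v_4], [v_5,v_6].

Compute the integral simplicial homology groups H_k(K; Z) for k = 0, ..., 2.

H_0 = Z,  H_1 = Z^2,  H_2 = 0.

Fix the vertex order v_0 < v_1 < v_2 < v_3 < v_4 < v_5 < v_6 < v_7 < v_8 < v_9 and write every simplex with vertices in increasing order. Then dim K = 2 and the simplices of K are:

  0-simplices (10): [v_0], [v_1], [v_2], [v_3], [v_4], [v_5], [v_6], [v_7], [v_8], [v_9]
  1-simplices (13): [v_0,v_9], [v_1,v_7], [v_2,v_3], [v_2,v_4], [v_2,v_6], [v_2,v_9], [v_3,v_4], [v_3,v_6], [v_3,v_8], [v_4,v_5], [v_5,v_6], [v_5,v_7], [v_5,v_9]
  2-simplices (2): [v_2,v_3,v_4], [v_2,v_3,v_6]

giving chain groups C_0 ≅ Z^10, C_1 ≅ Z^13, C_2 ≅ Z^2.

Boundary ∂_1: C_1 → C_0 maps an edge to its endpoints' difference, ∂[p,q] = q − p.
This gives a 10×13 integer matrix of rank 9; reducing to Smith normal form yields diagonal entries (1,1,1,1,1,1,1,1,1).

Boundary ∂_2: C_2 → C_1 maps a triangle to the signed sum of its edges. For instance
  ∂[v_2,v_3,v_4] = [v_3,v_4] − [v_2,v_4] + [v_2,v_3],
  ∂[v_2,v_3,v_6] = [v_3,v_6] − [v_2,v_6] + [v_2,v_3].
The 13×2 boundary matrix has rank 2 and Smith normal form diag(1,1).

Now H_k = ker ∂_k / im ∂_{k+1}, so:

  H_0: rank C_0 − rank ∂_1 = 10 − 9 = 1, and the invariant factors of ∂_1 are all 1, so H_0 ≅ Z.
  H_1: rank ker ∂_1 − rank ∂_2 = (13 − 9) − 2 = 2, and the invariant factors of ∂_2 are all 1, so H_1 ≅ Z^2.
  H_2: rank ker ∂_2 − rank ∂_3 = (2 − 2) − 0 = 0, and there is no ∂_3, so H_2 ≅ 0.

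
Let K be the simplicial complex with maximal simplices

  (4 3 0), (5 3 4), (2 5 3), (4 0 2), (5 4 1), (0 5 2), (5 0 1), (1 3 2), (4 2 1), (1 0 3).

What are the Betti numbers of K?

K has 6 vertices, 15 edges, 10 triangles.
rank ∂_0 = 0, rank ∂_1 = 5 ⇒ b_0 = 6 − 0 − 5 = 1; all invariant factors of ∂_1 are 1 so no torsion. So H_0 = Z.
rank ∂_1 = 5, rank ∂_2 = 10 ⇒ b_1 = 15 − 5 − 10 = 0; ∂_2 has invariant factor(s) [2] giving torsion. So H_1 = Z/2.
rank ∂_2 = 10, rank ∂_3 = 0 ⇒ b_2 = 10 − 10 − 0 = 0. So H_2 = 0.

b_0 = 1, b_1 = 0, b_2 = 0.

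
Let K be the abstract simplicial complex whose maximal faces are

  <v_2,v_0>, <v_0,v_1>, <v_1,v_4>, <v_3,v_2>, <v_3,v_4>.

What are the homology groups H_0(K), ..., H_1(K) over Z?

Fix the vertex order v_0 < v_1 < v_2 < v_3 < v_4 and write every simplex with vertices in increasing order. Then dim K = 1 and the simplices of K are:

  0-simplices (5): [v_0], [v_1], [v_2], [v_3], [v_4]
  1-simplices (5): [v_0,v_1], [v_0,v_2], [v_1,v_4], [v_2,v_3], [v_3,v_4]

Hence C_0 ≅ Z^5, C_1 ≅ Z^5.

∂_1: C_1 → C_0 maps an edge to its endpoints' difference, ∂[p,q] = q − p. For instance
  ∂[v_0,v_2] = [v_2] − [v_0].
The resulting 5×5 matrix has rank 4, and its Smith normal form has invariant factors (1,1,1,1).

Reading off H_k = ker ∂_k / im ∂_{k+1}:

  H_0: rank C_0 − rank ∂_1 = 5 − 4 = 1, and the invariant factors of ∂_1 are all 1, so H_0 = Z.
  H_1: rank ker ∂_1 − rank ∂_2 = (5 − 4) − 0 = 1, and there is no ∂_2, so H_1 = Z.

H_0 ≅ Z,  H_1 ≅ Z.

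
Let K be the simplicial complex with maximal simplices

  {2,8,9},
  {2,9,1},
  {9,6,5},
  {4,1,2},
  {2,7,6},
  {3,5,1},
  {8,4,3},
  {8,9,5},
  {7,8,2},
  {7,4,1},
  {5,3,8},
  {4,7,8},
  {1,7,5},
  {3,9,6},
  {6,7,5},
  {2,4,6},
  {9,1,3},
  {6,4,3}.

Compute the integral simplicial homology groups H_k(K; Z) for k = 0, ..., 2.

K has 9 vertices, 27 edges, 18 triangles.
rank ∂_0 = 0, rank ∂_1 = 8 ⇒ b_0 = 9 − 0 − 8 = 1; all invariant factors of ∂_1 are 1 so no torsion. So H_0 ≅ Z.
rank ∂_1 = 8, rank ∂_2 = 18 ⇒ b_1 = 27 − 8 − 18 = 1; ∂_2 has invariant factor(s) [2] giving torsion. So H_1 ≅ Z × Z/2.
rank ∂_2 = 18, rank ∂_3 = 0 ⇒ b_2 = 18 − 18 − 0 = 0. So H_2 ≅ 0.

H_0 = Z,  H_1 = Z × Z/2,  H_2 = 0.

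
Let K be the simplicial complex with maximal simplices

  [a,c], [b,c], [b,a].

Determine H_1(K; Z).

H_1 = Z.

We work with the vertex ordering a < b < c. The simplices of K, each written with vertices in increasing order, are:

  0-simplices (3): a, b, c
  1-simplices (3): ab, ac, bc

giving chain groups C_0 ≅ Z^3, C_1 ≅ Z^3.

∂_1: C_1 → C_0 maps an edge to its endpoints' difference, ∂[p,q] = q − p.
The resulting 3×3 matrix has rank 2, and its Smith normal form has invariant factors (1,1).

Now H_k = ker ∂_k / im ∂_{k+1}, so:

  H_1: rank ker ∂_1 − rank ∂_2 = (3 − 2) − 0 = 1, and there is no ∂_2, so H_1 ≅ Z.

(K is a triangulation of the circle S^1.)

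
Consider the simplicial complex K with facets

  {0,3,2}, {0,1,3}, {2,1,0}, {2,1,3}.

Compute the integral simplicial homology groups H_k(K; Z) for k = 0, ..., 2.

H_0 = Z,  H_1 = 0,  H_2 = Z.

Order the vertices as 0 < 1 < 2 < 3. Listing each simplex with vertices in this order, K has dimension 2 with simplices:

  0-simplices (4): [0], [1], [2], [3]
  1-simplices (6): [0,1], [0,2], [0,3], [1,2], [1,3], [2,3]
  2-simplices (4): [0,1,2], [0,1,3], [0,2,3], [1,2,3]

Hence C_0 ≅ Z^4, C_1 ≅ Z^6, C_2 ≅ Z^4.

The boundary map ∂_1: C_1 → C_0 is given by ∂[p,q] = [q] − [p]. For instance
  ∂[1,2] = [2] − [1].
The resulting 4×6 matrix has rank 3, and its Smith normal form has invariant factors (1,1,1).

Boundary ∂_2: C_2 → C_1 acts by ∂[p,q,r] = [q,r] − [p,r] + [p,q]. For instance
  ∂[1,2,3] = [2,3] − [1,3] + [1,2],
  ∂[0,2,3] = [2,3] − [0,3] + [0,2].
The 6×4 boundary matrix has rank 3 and Smith normal form diag(1,1,1).

From H_k ≅ ker(∂_k) / im(∂_{k+1}) we obtain:

  H_0: rank C_0 − rank ∂_1 = 4 − 3 = 1, and the invariant factors of ∂_1 are all 1, so H_0 = Z.
  H_1: rank ker ∂_1 − rank ∂_2 = (6 − 3) − 3 = 0, and the invariant factors of ∂_2 are all 1, so H_1 = 0.
  H_2: rank ker ∂_2 − rank ∂_3 = (4 − 3) − 0 = 1, and there is no ∂_3, so H_2 = Z.

(K is a triangulation of the 2-sphere S^2.)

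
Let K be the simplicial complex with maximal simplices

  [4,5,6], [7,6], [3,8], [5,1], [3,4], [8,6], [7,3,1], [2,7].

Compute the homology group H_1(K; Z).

Fix the vertex order 1 < 2 < 3 < 4 < 5 < 6 < 7 < 8 and write every simplex with vertices in increasing order. Then dim K = 2 and the simplices of K are:

  0-simplices (8): [1], [2], [3], [4], [5], [6], [7], [8]
  1-simplices (12): [1,3], [1,5], [1,7], [2,7], [3,4], [3,7], [3,8], [4,5], [4,6], [5,6], [6,7], [6,8]
  2-simplices (2): [1,3,7], [4,5,6]

giving chain groups C_0 ≅ Z^8, C_1 ≅ Z^12, C_2 ≅ Z^2.

The boundary map ∂_1: C_1 → C_0 is given by ∂[p,q] = [q] − [p]. For instance
  ∂[3,4] = [4] − [3].
As a 8×12 matrix over Z this has rank 7, with invariant factors (1,1,1,1,1,1,1).

Boundary ∂_2: C_2 → C_1 sends each 2-simplex [p,q,r] to [q,r] − [p,r] + [p,q]. For instance
  ∂[4,5,6] = [5,6] − [4,6] + [4,5],
  ∂[1,3,7] = [3,7] − [1,7] + [1,3].
As a 12×2 matrix over Z this has rank 2, with invariant factors (1,1).

From H_k ≅ ker(∂_k) / im(∂_{k+1}) we obtain:

  H_1: rank ker ∂_1 − rank ∂_2 = (12 − 7) − 2 = 3, and the invariant factors of ∂_2 are all 1, so H_1 = Z^3.

H_1 ≅ Z^3.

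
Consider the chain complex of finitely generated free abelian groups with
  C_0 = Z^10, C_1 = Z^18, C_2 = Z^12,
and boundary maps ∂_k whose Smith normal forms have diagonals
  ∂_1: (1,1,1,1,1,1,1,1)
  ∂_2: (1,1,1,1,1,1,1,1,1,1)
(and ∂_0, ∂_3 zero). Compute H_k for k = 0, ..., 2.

H_0: b_0 = 10 − 0 − 8 = 2; torsion from ∂_1 factors > 1: none. So H_0 = Z^2.
H_1: b_1 = 18 − 8 − 10 = 0; torsion from ∂_2 factors > 1: none. So H_1 = 0.
H_2: b_2 = 12 − 10 − 0 = 2; torsion from ∂_3 factors > 1: none. So H_2 = Z^2.

H_0 = Z^2,  H_1 = 0,  H_2 = Z^2.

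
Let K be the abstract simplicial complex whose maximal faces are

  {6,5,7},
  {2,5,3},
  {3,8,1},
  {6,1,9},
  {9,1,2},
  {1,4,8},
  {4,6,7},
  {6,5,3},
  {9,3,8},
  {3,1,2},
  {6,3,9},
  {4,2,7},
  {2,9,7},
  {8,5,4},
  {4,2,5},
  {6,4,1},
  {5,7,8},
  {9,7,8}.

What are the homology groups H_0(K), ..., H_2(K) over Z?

K has 9 vertices, 27 edges, 18 triangles.
rank ∂_0 = 0, rank ∂_1 = 8 ⇒ b_0 = 9 − 0 − 8 = 1; all invariant factors of ∂_1 are 1 so no torsion. So H_0 = Z.
rank ∂_1 = 8, rank ∂_2 = 18 ⇒ b_1 = 27 − 8 − 18 = 1; ∂_2 has invariant factor(s) [2] giving torsion. So H_1 = Z ⊕ Z/2Z.
rank ∂_2 = 18, rank ∂_3 = 0 ⇒ b_2 = 18 − 18 − 0 = 0. So H_2 = 0.

H_0 = Z,  H_1 = Z ⊕ Z/2Z,  H_2 = 0.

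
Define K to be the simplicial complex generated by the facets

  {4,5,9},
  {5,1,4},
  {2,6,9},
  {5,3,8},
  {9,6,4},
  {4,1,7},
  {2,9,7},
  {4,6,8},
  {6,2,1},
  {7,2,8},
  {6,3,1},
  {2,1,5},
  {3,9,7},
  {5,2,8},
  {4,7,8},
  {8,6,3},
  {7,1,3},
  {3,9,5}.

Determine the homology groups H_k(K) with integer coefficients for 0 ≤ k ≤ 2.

We work with the vertex ordering 1 < 2 < 3 < 4 < 5 < 6 < 7 < 8 < 9. The simplices of K, each written with vertices in increasing order, are:

  0-simplices (9): [1], [2], [3], [4], [5], [6], [7], [8], [9]
  1-simplices (27): (27 of them)
  2-simplices (18): [1,2,5], [1,2,6], [1,3,6], [1,3,7], [1,4,5], [1,4,7], [2,5,8], [2,6,9], [2,7,8], [2,7,9], [3,5,8], [3,5,9], [3,6,8], [3,7,9], [4,5,9], [4,6,8], [4,6,9], [4,7,8]

Hence C_0 ≅ Z^9, C_1 ≅ Z^27, C_2 ≅ Z^18.

The boundary map ∂_1: C_1 → C_0 sends each edge [p,q] (with p < q) to q − p.
This gives a 9×27 integer matrix of rank 8; reducing to Smith normal form yields diagonal entries (1,1,1,1,1,1,1,1).

The boundary map ∂_2: C_2 → C_1 sends each 2-simplex [p,q,r] to [q,r] − [p,r] + [p,q]. For instance
  ∂[2,7,9] = [7,9] − [2,9] + [2,7],
  ∂[4,6,8] = [6,8] − [4,8] + [4,6].
The 27×18 boundary matrix has rank 17 and Smith normal form diag(1,1,1,1,1,1,1,1,1,1,1,1,1,1,1,1,1).

Reading off H_k = ker ∂_k / im ∂_{k+1}:

  H_0: rank C_0 − rank ∂_1 = 9 − 8 = 1, and the invariant factors of ∂_1 are all 1, so H_0 = Z.
  H_1: rank ker ∂_1 − rank ∂_2 = (27 − 8) − 17 = 2, and the invariant factors of ∂_2 are all 1, so H_1 = Z^2.
  H_2: rank ker ∂_2 − rank ∂_3 = (18 − 17) − 0 = 1, and there is no ∂_3, so H_2 = Z.

As a check, the Euler characteristic is 9 − 27 + 18 = 0, which agrees with 1 − 2 + 1 = 0.
(K is a triangulation of the torus T^2.)

H_0 = Z,  H_1 = Z^2,  H_2 = Z.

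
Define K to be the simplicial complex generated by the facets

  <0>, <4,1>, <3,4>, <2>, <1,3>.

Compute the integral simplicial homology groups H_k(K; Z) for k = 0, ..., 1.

H_0 = Z^3,  H_1 = Z.

Order the vertices as 0 < 1 < 2 < 3 < 4. Listing each simplex with vertices in this order, K has dimension 1 with simplices:

  0-simplices (5): [0], [1], [2], [3], [4]
  1-simplices (3): [1,3], [1,4], [3,4]

Hence C_0 ≅ Z^5, C_1 ≅ Z^3.

The boundary map ∂_1: C_1 → C_0 maps an edge to its endpoints' difference, ∂[p,q] = q − p. For instance
  ∂[1,3] = [3] − [1].
The resulting 5×3 matrix has rank 2, and its Smith normal form has invariant factors (1,1).

Now H_k = ker ∂_k / im ∂_{k+1}, so:

  H_0: rank C_0 − rank ∂_1 = 5 − 2 = 3, and the invariant factors of ∂_1 are all 1, so H_0 ≅ Z^3.
  H_1: rank ker ∂_1 − rank ∂_2 = (3 − 2) − 0 = 1, and there is no ∂_2, so H_1 ≅ Z.

(K is a triangulation of the disjoint union of a set of 2 points and the circle S^1.)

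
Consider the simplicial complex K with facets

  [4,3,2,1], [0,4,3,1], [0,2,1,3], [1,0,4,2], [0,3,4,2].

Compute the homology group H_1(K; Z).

H_1 ≅ 0.

Take the total order 0 < 1 < 2 < 3 < 4 on the vertex set. Then K (dimension 3) consists of the simplices:

  0-simplices (5): [0], [1], [2], [3], [4]
  1-simplices (10): [0,1], [0,2], [0,3], [0,4], [1,2], [1,3], [1,4], [2,3], [2,4], [3,4]
  2-simplices (10): [0,1,2], [0,1,3], [0,1,4], [0,2,3], [0,2,4], [0,3,4], [1,2,3], [1,2,4], [1,3,4], [2,3,4]
  3-simplices (5): [0,1,2,3], [0,1,2,4], [0,1,3,4], [0,2,3,4], [1,2,3,4]

so the chain groups are C_0 ≅ Z^5, C_1 ≅ Z^10, C_2 ≅ Z^10, C_3 ≅ Z^5.

∂_1: C_1 → C_0 sends each edge [p,q] (with p < q) to q − p.
The 5×10 boundary matrix has rank 4 and Smith normal form diag(1,1,1,1).

The boundary map ∂_2: C_2 → C_1 maps a triangle to the signed sum of its edges. For instance
  ∂[2,3,4] = [3,4] − [2,4] + [2,3],
  ∂[0,1,4] = [1,4] − [0,4] + [0,1].
The resulting 10×10 matrix has rank 6, and its Smith normal form has invariant factors (1,1,1,1,1,1).

The boundary map ∂_3: C_3 → C_2 sends each 3-simplex σ to the alternating sum Σ_i (−1)^i (σ with its i-th vertex removed). For instance
  ∂[0,1,2,4] = [1,2,4] − [0,2,4] + [0,1,4] − [0,1,2],
  ∂[0,1,2,3] = [1,2,3] − [0,2,3] + [0,1,3] − [0,1,2].
The resulting 10×5 matrix has rank 4, and its Smith normal form has invariant factors (1,1,1,1).

Reading off H_k = ker ∂_k / im ∂_{k+1}:

  H_1: rank ker ∂_1 − rank ∂_2 = (10 − 4) − 6 = 0, and the invariant factors of ∂_2 are all 1, so H_1 = 0.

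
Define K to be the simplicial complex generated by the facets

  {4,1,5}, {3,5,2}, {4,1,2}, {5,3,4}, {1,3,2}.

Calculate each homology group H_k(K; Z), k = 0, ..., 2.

H_0 = Z,  H_1 = Z,  H_2 = 0.

We work with the vertex ordering 1 < 2 < 3 < 4 < 5. The simplices of K, each written with vertices in increasing order, are:

  0-simplices (5): [1], [2], [3], [4], [5]
  1-simplices (10): [1,2], [1,3], [1,4], [1,5], [2,3], [2,4], [2,5], [3,4], [3,5], [4,5]
  2-simplices (5): [1,2,3], [1,2,4], [1,4,5], [2,3,5], [3,4,5]

so the chain groups are C_0 ≅ Z^5, C_1 ≅ Z^10, C_2 ≅ Z^5.

∂_1: C_1 → C_0 is given by ∂[p,q] = [q] − [p]. For instance
  ∂[2,5] = [5] − [2].
This gives a 5×10 integer matrix of rank 4; reducing to Smith normal form yields diagonal entries (1,1,1,1).

Boundary ∂_2: C_2 → C_1 sends each 2-simplex [p,q,r] to [q,r] − [p,r] + [p,q]. For instance
  ∂[2,3,5] = [3,5] − [2,5] + [2,3],
  ∂[1,2,3] = [2,3] − [1,3] + [1,2].
As a 10×5 matrix over Z this has rank 5, with invariant factors (1,1,1,1,1).

Now H_k = ker ∂_k / im ∂_{k+1}, so:

  H_0: rank C_0 − rank ∂_1 = 5 − 4 = 1, and the invariant factors of ∂_1 are all 1, so H_0 = Z.
  H_1: rank ker ∂_1 − rank ∂_2 = (10 − 4) − 5 = 1, and the invariant factors of ∂_2 are all 1, so H_1 = Z.
  H_2: rank ker ∂_2 − rank ∂_3 = (5 − 5) − 0 = 0, and there is no ∂_3, so H_2 = 0.

As a check, the Euler characteristic is 5 − 10 + 5 = 0, which agrees with 1 − 1 + 0 = 0.
(K is a triangulation of the Möbius band.)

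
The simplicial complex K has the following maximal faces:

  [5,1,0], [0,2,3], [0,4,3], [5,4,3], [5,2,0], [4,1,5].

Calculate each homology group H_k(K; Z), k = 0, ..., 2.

Fix the vertex order 0 < 1 < 2 < 3 < 4 < 5 and write every simplex with vertices in increasing order. Then dim K = 2 and the simplices of K are:

  0-simplices (6): [0], [1], [2], [3], [4], [5]
  1-simplices (12): [0,1], [0,2], [0,3], [0,4], [0,5], [1,4], [1,5], [2,3], [2,5], [3,4], [3,5], [4,5]
  2-simplices (6): [0,1,5], [0,2,3], [0,2,5], [0,3,4], [1,4,5], [3,4,5]

giving chain groups C_0 ≅ Z^6, C_1 ≅ Z^12, C_2 ≅ Z^6.

The boundary map ∂_1: C_1 → C_0 sends each edge [p,q] (with p < q) to q − p.
The resulting 6×12 matrix has rank 5, and its Smith normal form has invariant factors (1,1,1,1,1).

∂_2: C_2 → C_1 maps a triangle to the signed sum of its edges. For instance
  ∂[0,3,4] = [3,4] − [0,4] + [0,3],
  ∂[0,2,3] = [2,3] − [0,3] + [0,2].
The 12×6 boundary matrix has rank 6 and Smith normal form diag(1,1,1,1,1,1).

Computing H_k = (kernel of ∂_k) / (image of ∂_{k+1}):

  H_0: rank C_0 − rank ∂_1 = 6 − 5 = 1, and the invariant factors of ∂_1 are all 1, so H_0 = Z.
  H_1: rank ker ∂_1 − rank ∂_2 = (12 − 5) − 6 = 1, and the invariant factors of ∂_2 are all 1, so H_1 = Z.
  H_2: rank ker ∂_2 − rank ∂_3 = (6 − 6) − 0 = 0, and there is no ∂_3, so H_2 = 0.

H_0 ≅ Z,  H_1 ≅ Z,  H_2 = 0.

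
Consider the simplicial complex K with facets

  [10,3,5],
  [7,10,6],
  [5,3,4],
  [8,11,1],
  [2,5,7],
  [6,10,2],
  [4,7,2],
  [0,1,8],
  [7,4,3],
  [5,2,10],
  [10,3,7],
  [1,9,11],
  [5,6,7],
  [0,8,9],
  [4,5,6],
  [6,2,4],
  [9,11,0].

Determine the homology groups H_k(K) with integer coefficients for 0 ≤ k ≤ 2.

H_0 = Z^2,  H_1 = Z × Z/2,  H_2 = 0.

Take the total order 0 < 1 < 2 < 3 < 4 < 5 < 6 < 7 < 8 < 9 < 10 < 11 on the vertex set. Then K (dimension 2) consists of the simplices:

  0-simplices (12): [0], [1], [2], [3], [4], [5], [6], [7], [8], [9], [10], [11]
  1-simplices (28): (28 of them)
  2-simplices (17): [0,1,8], [0,8,9], [0,9,11], [1,8,11], [1,9,11], [2,4,6], [2,4,7], [2,5,7], [2,5,10], [2,6,10], [3,4,5], [3,4,7], [3,5,10], [3,7,10], [4,5,6], [5,6,7], [6,7,10]

giving chain groups C_0 ≅ Z^12, C_1 ≅ Z^28, C_2 ≅ Z^17.

The boundary map ∂_1: C_1 → C_0 is given by ∂[p,q] = [q] − [p]. For instance
  ∂[5,6] = [6] − [5].
The 12×28 boundary matrix has rank 10 and Smith normal form diag(1,1,1,1,1,1,1,1,1,1).

The boundary map ∂_2: C_2 → C_1 acts by ∂[p,q,r] = [q,r] − [p,r] + [p,q]. For instance
  ∂[3,4,7] = [4,7] − [3,7] + [3,4],
  ∂[4,5,6] = [5,6] − [4,6] + [4,5].
As a 28×17 matrix over Z this has rank 17, with invariant factors (1,1,1,1,1,1,1,1,1,1,1,1,1,1,1,1,2).

Computing H_k = (kernel of ∂_k) / (image of ∂_{k+1}):

  H_0: rank C_0 − rank ∂_1 = 12 − 10 = 2, and the invariant factors of ∂_1 are all 1, so H_0 = Z^2.
  H_1: rank ker ∂_1 − rank ∂_2 = (28 − 10) − 17 = 1, and ∂_2 has invariant factor 2 > 1, so H_1 = Z × Z/2.
  H_2: rank ker ∂_2 − rank ∂_3 = (17 − 17) − 0 = 0, and there is no ∂_3, so H_2 = 0.

(K is a triangulation of the disjoint union of the real projective plane RP^2 and the Möbius band.)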